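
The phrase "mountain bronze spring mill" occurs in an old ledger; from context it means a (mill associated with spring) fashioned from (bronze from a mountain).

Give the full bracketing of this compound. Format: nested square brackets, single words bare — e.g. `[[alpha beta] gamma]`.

[[mountain bronze] [spring mill]]

At the top level: head "mill" (specifically "spring mill"); modifier "mountain bronze".
Within "mountain bronze", the head is "bronze" and the modifier is "mountain".
Within "spring mill", the head is "mill" and the modifier is "spring".
Putting it together: [[mountain bronze] [spring mill]].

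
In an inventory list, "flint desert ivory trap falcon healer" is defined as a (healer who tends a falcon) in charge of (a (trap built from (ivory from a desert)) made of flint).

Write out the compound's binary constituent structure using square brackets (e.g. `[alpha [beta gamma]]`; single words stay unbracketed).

[[flint [[desert ivory] trap]] [falcon healer]]

Overall it is a kind of healer (specifically "falcon healer"); the modifier is "flint desert ivory trap".
"flint desert ivory trap" → head "trap" (specifically "desert ivory trap"), modifier "flint".
"desert ivory trap" → head "trap", modifier "desert ivory".
"desert ivory" → head "ivory", modifier "desert".
"falcon healer" → head "healer", modifier "falcon".
Assembled: [[flint [[desert ivory] trap]] [falcon healer]].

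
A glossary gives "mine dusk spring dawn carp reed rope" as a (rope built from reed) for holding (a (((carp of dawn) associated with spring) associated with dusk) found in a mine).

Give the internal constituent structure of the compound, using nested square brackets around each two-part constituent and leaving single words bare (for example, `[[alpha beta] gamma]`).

[[mine [dusk [spring [dawn carp]]]] [reed rope]]

Overall it is a kind of rope (specifically "reed rope"); the modifier is "mine dusk spring dawn carp".
"mine dusk spring dawn carp" → head "carp" (specifically "dusk spring dawn carp"), modifier "mine".
"dusk spring dawn carp" → head "carp" (specifically "spring dawn carp"), modifier "dusk".
"spring dawn carp" → head "carp" (specifically "dawn carp"), modifier "spring".
"dawn carp" → head "carp", modifier "dawn".
"reed rope" → head "rope", modifier "reed".
So the structure is [[mine [dusk [spring [dawn carp]]]] [reed rope]].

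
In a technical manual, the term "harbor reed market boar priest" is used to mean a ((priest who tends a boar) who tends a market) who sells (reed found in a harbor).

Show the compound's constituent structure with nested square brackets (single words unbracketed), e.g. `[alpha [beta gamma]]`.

[[harbor reed] [market [boar priest]]]

Overall it is a kind of priest (specifically "market boar priest"); the modifier is "harbor reed".
Inside "harbor reed": head "reed", modifier "harbor".
Inside "market boar priest": head "priest" (specifically "boar priest"), modifier "market".
Inside "boar priest": head "priest", modifier "boar".
Assembled: [[harbor reed] [market [boar priest]]].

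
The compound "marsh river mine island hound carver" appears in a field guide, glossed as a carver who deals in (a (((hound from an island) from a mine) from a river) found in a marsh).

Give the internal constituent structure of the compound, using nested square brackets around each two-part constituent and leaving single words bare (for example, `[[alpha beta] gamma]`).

Overall it is a kind of carver; the modifier is "marsh river mine island hound".
Within "marsh river mine island hound", the head is "hound" (specifically "river mine island hound") and the modifier is "marsh".
Within "river mine island hound", the head is "hound" (specifically "mine island hound") and the modifier is "river".
Within "mine island hound", the head is "hound" (specifically "island hound") and the modifier is "mine".
Within "island hound", the head is "hound" and the modifier is "island".
So the structure is [[marsh [river [mine [island hound]]]] carver].

[[marsh [river [mine [island hound]]]] carver]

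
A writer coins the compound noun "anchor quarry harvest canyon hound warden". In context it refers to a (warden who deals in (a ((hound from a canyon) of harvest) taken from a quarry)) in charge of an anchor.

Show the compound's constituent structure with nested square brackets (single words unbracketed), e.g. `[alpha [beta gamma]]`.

[anchor [[quarry [harvest [canyon hound]]] warden]]

The outermost head in the paraphrase is "warden" (specifically "quarry harvest canyon hound warden"), modified by "anchor".
Within "quarry harvest canyon hound warden", the head is "warden" and the modifier is "quarry harvest canyon hound".
Within "quarry harvest canyon hound", the head is "hound" (specifically "harvest canyon hound") and the modifier is "quarry".
Within "harvest canyon hound", the head is "hound" (specifically "canyon hound") and the modifier is "harvest".
Within "canyon hound", the head is "hound" and the modifier is "canyon".
So the structure is [anchor [[quarry [harvest [canyon hound]]] warden]].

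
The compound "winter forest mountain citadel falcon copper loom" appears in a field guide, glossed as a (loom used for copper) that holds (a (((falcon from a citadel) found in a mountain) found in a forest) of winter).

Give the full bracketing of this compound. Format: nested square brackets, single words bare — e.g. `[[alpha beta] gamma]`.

[[winter [forest [mountain [citadel falcon]]]] [copper loom]]

Whole compound: head "loom" (specifically "copper loom"), modifier "winter forest mountain citadel falcon".
Inside "winter forest mountain citadel falcon": head "falcon" (specifically "forest mountain citadel falcon"), modifier "winter".
Inside "forest mountain citadel falcon": head "falcon" (specifically "mountain citadel falcon"), modifier "forest".
Inside "mountain citadel falcon": head "falcon" (specifically "citadel falcon"), modifier "mountain".
Inside "citadel falcon": head "falcon", modifier "citadel".
Inside "copper loom": head "loom", modifier "copper".
So the structure is [[winter [forest [mountain [citadel falcon]]]] [copper loom]].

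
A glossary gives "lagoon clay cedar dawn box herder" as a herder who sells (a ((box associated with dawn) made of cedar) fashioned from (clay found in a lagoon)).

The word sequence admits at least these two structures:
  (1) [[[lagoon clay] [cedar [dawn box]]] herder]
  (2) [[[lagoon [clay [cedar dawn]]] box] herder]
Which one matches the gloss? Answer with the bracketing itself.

The paraphrase's head is the "herder" part ("herder"); its modifier is "lagoon clay cedar dawn box".
That top-level split, carried through the inner groups, gives [[[lagoon clay] [cedar [dawn box]]] herder].

[[[lagoon clay] [cedar [dawn box]]] herder]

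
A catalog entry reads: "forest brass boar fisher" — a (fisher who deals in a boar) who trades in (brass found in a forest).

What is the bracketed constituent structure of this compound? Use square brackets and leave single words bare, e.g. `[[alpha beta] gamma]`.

[[forest brass] [boar fisher]]

At the top level: head "fisher" (specifically "boar fisher"); modifier "forest brass".
Inside "forest brass": head "brass", modifier "forest".
Inside "boar fisher": head "fisher", modifier "boar".
Assembled: [[forest brass] [boar fisher]].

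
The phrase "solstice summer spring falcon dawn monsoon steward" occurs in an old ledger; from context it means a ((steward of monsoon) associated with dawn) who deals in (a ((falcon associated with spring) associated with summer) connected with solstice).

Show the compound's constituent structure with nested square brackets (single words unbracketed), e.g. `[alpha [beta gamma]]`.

[[solstice [summer [spring falcon]]] [dawn [monsoon steward]]]

At the top level: head "steward" (specifically "dawn monsoon steward"); modifier "solstice summer spring falcon".
Within "solstice summer spring falcon", the head is "falcon" (specifically "summer spring falcon") and the modifier is "solstice".
Within "summer spring falcon", the head is "falcon" (specifically "spring falcon") and the modifier is "summer".
Within "spring falcon", the head is "falcon" and the modifier is "spring".
Within "dawn monsoon steward", the head is "steward" (specifically "monsoon steward") and the modifier is "dawn".
Within "monsoon steward", the head is "steward" and the modifier is "monsoon".
Putting it together: [[solstice [summer [spring falcon]]] [dawn [monsoon steward]]].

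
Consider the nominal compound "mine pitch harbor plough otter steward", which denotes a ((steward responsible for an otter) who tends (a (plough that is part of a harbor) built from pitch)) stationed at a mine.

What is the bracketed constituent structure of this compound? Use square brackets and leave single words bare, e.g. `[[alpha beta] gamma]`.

Overall it is a kind of steward (specifically "pitch harbor plough otter steward"); the modifier is "mine".
"pitch harbor plough otter steward" → head "steward" (specifically "otter steward"), modifier "pitch harbor plough".
"pitch harbor plough" → head "plough" (specifically "harbor plough"), modifier "pitch".
"harbor plough" → head "plough", modifier "harbor".
"otter steward" → head "steward", modifier "otter".
Assembled: [mine [[pitch [harbor plough]] [otter steward]]].

[mine [[pitch [harbor plough]] [otter steward]]]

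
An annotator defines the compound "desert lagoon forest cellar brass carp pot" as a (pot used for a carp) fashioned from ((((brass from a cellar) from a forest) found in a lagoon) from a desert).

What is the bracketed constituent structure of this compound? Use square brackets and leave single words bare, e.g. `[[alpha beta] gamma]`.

Whole compound: head "pot" (specifically "carp pot"), modifier "desert lagoon forest cellar brass".
Within "desert lagoon forest cellar brass", the head is "brass" (specifically "lagoon forest cellar brass") and the modifier is "desert".
Within "lagoon forest cellar brass", the head is "brass" (specifically "forest cellar brass") and the modifier is "lagoon".
Within "forest cellar brass", the head is "brass" (specifically "cellar brass") and the modifier is "forest".
Within "cellar brass", the head is "brass" and the modifier is "cellar".
Within "carp pot", the head is "pot" and the modifier is "carp".
Putting it together: [[desert [lagoon [forest [cellar brass]]]] [carp pot]].

[[desert [lagoon [forest [cellar brass]]]] [carp pot]]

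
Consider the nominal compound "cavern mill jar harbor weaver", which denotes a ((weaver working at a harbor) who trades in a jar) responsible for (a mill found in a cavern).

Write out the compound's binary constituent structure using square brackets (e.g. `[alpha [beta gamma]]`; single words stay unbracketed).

[[cavern mill] [jar [harbor weaver]]]

Overall it is a kind of weaver (specifically "jar harbor weaver"); the modifier is "cavern mill".
"cavern mill" → head "mill", modifier "cavern".
"jar harbor weaver" → head "weaver" (specifically "harbor weaver"), modifier "jar".
"harbor weaver" → head "weaver", modifier "harbor".
So the structure is [[cavern mill] [jar [harbor weaver]]].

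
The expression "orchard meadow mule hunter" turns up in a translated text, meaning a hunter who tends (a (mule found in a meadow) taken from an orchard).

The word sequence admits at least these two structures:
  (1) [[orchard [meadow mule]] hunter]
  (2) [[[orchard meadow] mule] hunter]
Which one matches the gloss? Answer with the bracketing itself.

The paraphrase's head is the "hunter" part ("hunter"); its modifier is "orchard meadow mule".
That top-level split, carried through the inner groups, gives [[orchard [meadow mule]] hunter].

[[orchard [meadow mule]] hunter]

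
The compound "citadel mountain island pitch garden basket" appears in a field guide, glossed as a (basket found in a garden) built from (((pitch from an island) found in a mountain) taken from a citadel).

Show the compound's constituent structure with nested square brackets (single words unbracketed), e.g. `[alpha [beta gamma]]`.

[[citadel [mountain [island pitch]]] [garden basket]]

The outermost head in the paraphrase is "basket" (specifically "garden basket"), modified by "citadel mountain island pitch".
"citadel mountain island pitch" → head "pitch" (specifically "mountain island pitch"), modifier "citadel".
"mountain island pitch" → head "pitch" (specifically "island pitch"), modifier "mountain".
"island pitch" → head "pitch", modifier "island".
"garden basket" → head "basket", modifier "garden".
Putting it together: [[citadel [mountain [island pitch]]] [garden basket]].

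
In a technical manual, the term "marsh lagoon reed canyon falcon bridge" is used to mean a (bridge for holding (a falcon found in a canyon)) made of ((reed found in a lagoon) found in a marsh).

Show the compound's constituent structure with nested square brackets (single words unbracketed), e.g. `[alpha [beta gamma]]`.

[[marsh [lagoon reed]] [[canyon falcon] bridge]]

Overall it is a kind of bridge (specifically "canyon falcon bridge"); the modifier is "marsh lagoon reed".
"marsh lagoon reed" → head "reed" (specifically "lagoon reed"), modifier "marsh".
"lagoon reed" → head "reed", modifier "lagoon".
"canyon falcon bridge" → head "bridge", modifier "canyon falcon".
"canyon falcon" → head "falcon", modifier "canyon".
So the structure is [[marsh [lagoon reed]] [[canyon falcon] bridge]].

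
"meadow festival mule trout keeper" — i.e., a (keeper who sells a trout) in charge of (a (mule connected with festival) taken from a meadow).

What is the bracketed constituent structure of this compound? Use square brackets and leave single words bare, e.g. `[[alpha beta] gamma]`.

The outermost head in the paraphrase is "keeper" (specifically "trout keeper"), modified by "meadow festival mule".
Inside "meadow festival mule": head "mule" (specifically "festival mule"), modifier "meadow".
Inside "festival mule": head "mule", modifier "festival".
Inside "trout keeper": head "keeper", modifier "trout".
Putting it together: [[meadow [festival mule]] [trout keeper]].

[[meadow [festival mule]] [trout keeper]]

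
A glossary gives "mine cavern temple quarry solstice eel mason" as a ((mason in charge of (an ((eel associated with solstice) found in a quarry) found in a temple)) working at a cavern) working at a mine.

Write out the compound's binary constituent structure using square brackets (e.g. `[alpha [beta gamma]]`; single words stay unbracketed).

The outermost head in the paraphrase is "mason" (specifically "cavern temple quarry solstice eel mason"), modified by "mine".
Inside "cavern temple quarry solstice eel mason": head "mason" (specifically "temple quarry solstice eel mason"), modifier "cavern".
Inside "temple quarry solstice eel mason": head "mason", modifier "temple quarry solstice eel".
Inside "temple quarry solstice eel": head "eel" (specifically "quarry solstice eel"), modifier "temple".
Inside "quarry solstice eel": head "eel" (specifically "solstice eel"), modifier "quarry".
Inside "solstice eel": head "eel", modifier "solstice".
Putting it together: [mine [cavern [[temple [quarry [solstice eel]]] mason]]].

[mine [cavern [[temple [quarry [solstice eel]]] mason]]]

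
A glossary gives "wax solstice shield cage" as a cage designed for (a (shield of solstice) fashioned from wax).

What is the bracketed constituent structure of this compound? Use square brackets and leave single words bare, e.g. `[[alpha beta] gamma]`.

The outermost head in the paraphrase is "cage", modified by "wax solstice shield".
"wax solstice shield" → head "shield" (specifically "solstice shield"), modifier "wax".
"solstice shield" → head "shield", modifier "solstice".
Putting it together: [[wax [solstice shield]] cage].

[[wax [solstice shield]] cage]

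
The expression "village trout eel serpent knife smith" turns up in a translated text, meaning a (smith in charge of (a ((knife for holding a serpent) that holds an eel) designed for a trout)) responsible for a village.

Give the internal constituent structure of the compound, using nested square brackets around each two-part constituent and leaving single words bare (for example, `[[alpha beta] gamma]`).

The outermost head in the paraphrase is "smith" (specifically "trout eel serpent knife smith"), modified by "village".
Inside "trout eel serpent knife smith": head "smith", modifier "trout eel serpent knife".
Inside "trout eel serpent knife": head "knife" (specifically "eel serpent knife"), modifier "trout".
Inside "eel serpent knife": head "knife" (specifically "serpent knife"), modifier "eel".
Inside "serpent knife": head "knife", modifier "serpent".
Assembled: [village [[trout [eel [serpent knife]]] smith]].

[village [[trout [eel [serpent knife]]] smith]]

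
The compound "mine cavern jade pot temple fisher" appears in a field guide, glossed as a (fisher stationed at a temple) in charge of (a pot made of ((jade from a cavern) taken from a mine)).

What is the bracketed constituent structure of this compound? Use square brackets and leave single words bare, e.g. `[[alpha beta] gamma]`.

[[[mine [cavern jade]] pot] [temple fisher]]

Overall it is a kind of fisher (specifically "temple fisher"); the modifier is "mine cavern jade pot".
"mine cavern jade pot" → head "pot", modifier "mine cavern jade".
"mine cavern jade" → head "jade" (specifically "cavern jade"), modifier "mine".
"cavern jade" → head "jade", modifier "cavern".
"temple fisher" → head "fisher", modifier "temple".
Putting it together: [[[mine [cavern jade]] pot] [temple fisher]].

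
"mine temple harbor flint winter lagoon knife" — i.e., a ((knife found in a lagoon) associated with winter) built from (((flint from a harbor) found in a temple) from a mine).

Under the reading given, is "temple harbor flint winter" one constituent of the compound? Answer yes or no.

The top-level split is [mine temple harbor flint] [winter lagoon knife]; the full structure is [[mine [temple [harbor flint]]] [winter [lagoon knife]]].
"temple harbor flint winter" straddles a constituent boundary, so it is not a single unit.

no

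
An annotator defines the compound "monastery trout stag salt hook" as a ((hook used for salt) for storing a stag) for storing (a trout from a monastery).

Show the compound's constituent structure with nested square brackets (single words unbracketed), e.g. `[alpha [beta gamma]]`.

[[monastery trout] [stag [salt hook]]]

The outermost head in the paraphrase is "hook" (specifically "stag salt hook"), modified by "monastery trout".
"monastery trout" → head "trout", modifier "monastery".
"stag salt hook" → head "hook" (specifically "salt hook"), modifier "stag".
"salt hook" → head "hook", modifier "salt".
Assembled: [[monastery trout] [stag [salt hook]]].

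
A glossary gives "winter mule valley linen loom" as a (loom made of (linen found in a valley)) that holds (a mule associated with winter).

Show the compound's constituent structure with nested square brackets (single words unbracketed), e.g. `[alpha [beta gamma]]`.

[[winter mule] [[valley linen] loom]]

At the top level: head "loom" (specifically "valley linen loom"); modifier "winter mule".
Inside "winter mule": head "mule", modifier "winter".
Inside "valley linen loom": head "loom", modifier "valley linen".
Inside "valley linen": head "linen", modifier "valley".
Assembled: [[winter mule] [[valley linen] loom]].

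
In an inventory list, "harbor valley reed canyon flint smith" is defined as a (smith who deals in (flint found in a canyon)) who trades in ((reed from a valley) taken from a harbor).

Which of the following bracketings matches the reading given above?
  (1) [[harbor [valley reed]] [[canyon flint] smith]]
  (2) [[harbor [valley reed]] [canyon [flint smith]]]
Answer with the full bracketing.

[[harbor [valley reed]] [[canyon flint] smith]]

The paraphrase's head is the "smith" part ("canyon flint smith"); its modifier is "harbor valley reed".
That top-level split, carried through the inner groups, gives [[harbor [valley reed]] [[canyon flint] smith]].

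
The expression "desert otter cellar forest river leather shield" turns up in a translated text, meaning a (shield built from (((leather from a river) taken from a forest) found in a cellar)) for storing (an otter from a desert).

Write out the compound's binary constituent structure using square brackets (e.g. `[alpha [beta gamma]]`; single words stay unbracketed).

The outermost head in the paraphrase is "shield" (specifically "cellar forest river leather shield"), modified by "desert otter".
Inside "desert otter": head "otter", modifier "desert".
Inside "cellar forest river leather shield": head "shield", modifier "cellar forest river leather".
Inside "cellar forest river leather": head "leather" (specifically "forest river leather"), modifier "cellar".
Inside "forest river leather": head "leather" (specifically "river leather"), modifier "forest".
Inside "river leather": head "leather", modifier "river".
Assembled: [[desert otter] [[cellar [forest [river leather]]] shield]].

[[desert otter] [[cellar [forest [river leather]]] shield]]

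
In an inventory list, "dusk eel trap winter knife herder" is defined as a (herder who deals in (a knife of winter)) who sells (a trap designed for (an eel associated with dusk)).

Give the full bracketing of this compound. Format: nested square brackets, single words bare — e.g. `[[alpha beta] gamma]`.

Overall it is a kind of herder (specifically "winter knife herder"); the modifier is "dusk eel trap".
"dusk eel trap" → head "trap", modifier "dusk eel".
"dusk eel" → head "eel", modifier "dusk".
"winter knife herder" → head "herder", modifier "winter knife".
"winter knife" → head "knife", modifier "winter".
Putting it together: [[[dusk eel] trap] [[winter knife] herder]].

[[[dusk eel] trap] [[winter knife] herder]]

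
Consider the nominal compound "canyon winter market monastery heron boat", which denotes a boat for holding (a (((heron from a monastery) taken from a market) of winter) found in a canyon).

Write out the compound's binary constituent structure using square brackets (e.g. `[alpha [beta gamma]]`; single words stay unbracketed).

[[canyon [winter [market [monastery heron]]]] boat]

The outermost head in the paraphrase is "boat", modified by "canyon winter market monastery heron".
Within "canyon winter market monastery heron", the head is "heron" (specifically "winter market monastery heron") and the modifier is "canyon".
Within "winter market monastery heron", the head is "heron" (specifically "market monastery heron") and the modifier is "winter".
Within "market monastery heron", the head is "heron" (specifically "monastery heron") and the modifier is "market".
Within "monastery heron", the head is "heron" and the modifier is "monastery".
So the structure is [[canyon [winter [market [monastery heron]]]] boat].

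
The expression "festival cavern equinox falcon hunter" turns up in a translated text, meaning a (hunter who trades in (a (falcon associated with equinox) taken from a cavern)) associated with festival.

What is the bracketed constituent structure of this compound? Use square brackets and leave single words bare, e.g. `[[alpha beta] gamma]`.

[festival [[cavern [equinox falcon]] hunter]]

Whole compound: head "hunter" (specifically "cavern equinox falcon hunter"), modifier "festival".
Within "cavern equinox falcon hunter", the head is "hunter" and the modifier is "cavern equinox falcon".
Within "cavern equinox falcon", the head is "falcon" (specifically "equinox falcon") and the modifier is "cavern".
Within "equinox falcon", the head is "falcon" and the modifier is "equinox".
Putting it together: [festival [[cavern [equinox falcon]] hunter]].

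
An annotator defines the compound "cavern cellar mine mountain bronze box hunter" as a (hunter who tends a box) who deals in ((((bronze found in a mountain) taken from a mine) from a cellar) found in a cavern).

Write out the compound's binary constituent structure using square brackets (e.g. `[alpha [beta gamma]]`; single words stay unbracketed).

At the top level: head "hunter" (specifically "box hunter"); modifier "cavern cellar mine mountain bronze".
Within "cavern cellar mine mountain bronze", the head is "bronze" (specifically "cellar mine mountain bronze") and the modifier is "cavern".
Within "cellar mine mountain bronze", the head is "bronze" (specifically "mine mountain bronze") and the modifier is "cellar".
Within "mine mountain bronze", the head is "bronze" (specifically "mountain bronze") and the modifier is "mine".
Within "mountain bronze", the head is "bronze" and the modifier is "mountain".
Within "box hunter", the head is "hunter" and the modifier is "box".
So the structure is [[cavern [cellar [mine [mountain bronze]]]] [box hunter]].

[[cavern [cellar [mine [mountain bronze]]]] [box hunter]]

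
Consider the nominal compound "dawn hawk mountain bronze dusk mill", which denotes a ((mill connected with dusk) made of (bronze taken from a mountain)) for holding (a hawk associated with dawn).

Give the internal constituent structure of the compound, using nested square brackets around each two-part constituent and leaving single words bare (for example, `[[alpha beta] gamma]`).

[[dawn hawk] [[mountain bronze] [dusk mill]]]

Whole compound: head "mill" (specifically "mountain bronze dusk mill"), modifier "dawn hawk".
Inside "dawn hawk": head "hawk", modifier "dawn".
Inside "mountain bronze dusk mill": head "mill" (specifically "dusk mill"), modifier "mountain bronze".
Inside "mountain bronze": head "bronze", modifier "mountain".
Inside "dusk mill": head "mill", modifier "dusk".
So the structure is [[dawn hawk] [[mountain bronze] [dusk mill]]].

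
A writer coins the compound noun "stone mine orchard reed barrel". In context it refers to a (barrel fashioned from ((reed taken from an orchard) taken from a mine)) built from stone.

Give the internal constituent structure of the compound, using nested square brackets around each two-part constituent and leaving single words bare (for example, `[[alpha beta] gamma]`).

At the top level: head "barrel" (specifically "mine orchard reed barrel"); modifier "stone".
Within "mine orchard reed barrel", the head is "barrel" and the modifier is "mine orchard reed".
Within "mine orchard reed", the head is "reed" (specifically "orchard reed") and the modifier is "mine".
Within "orchard reed", the head is "reed" and the modifier is "orchard".
Putting it together: [stone [[mine [orchard reed]] barrel]].

[stone [[mine [orchard reed]] barrel]]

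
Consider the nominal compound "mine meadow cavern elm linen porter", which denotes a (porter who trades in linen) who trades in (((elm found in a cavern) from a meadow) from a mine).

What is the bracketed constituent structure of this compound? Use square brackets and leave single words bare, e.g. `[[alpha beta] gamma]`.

[[mine [meadow [cavern elm]]] [linen porter]]

Whole compound: head "porter" (specifically "linen porter"), modifier "mine meadow cavern elm".
Inside "mine meadow cavern elm": head "elm" (specifically "meadow cavern elm"), modifier "mine".
Inside "meadow cavern elm": head "elm" (specifically "cavern elm"), modifier "meadow".
Inside "cavern elm": head "elm", modifier "cavern".
Inside "linen porter": head "porter", modifier "linen".
Putting it together: [[mine [meadow [cavern elm]]] [linen porter]].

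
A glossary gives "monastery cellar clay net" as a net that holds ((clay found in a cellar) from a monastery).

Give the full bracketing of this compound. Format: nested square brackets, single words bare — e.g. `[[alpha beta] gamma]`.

[[monastery [cellar clay]] net]

At the top level: head "net"; modifier "monastery cellar clay".
Inside "monastery cellar clay": head "clay" (specifically "cellar clay"), modifier "monastery".
Inside "cellar clay": head "clay", modifier "cellar".
Putting it together: [[monastery [cellar clay]] net].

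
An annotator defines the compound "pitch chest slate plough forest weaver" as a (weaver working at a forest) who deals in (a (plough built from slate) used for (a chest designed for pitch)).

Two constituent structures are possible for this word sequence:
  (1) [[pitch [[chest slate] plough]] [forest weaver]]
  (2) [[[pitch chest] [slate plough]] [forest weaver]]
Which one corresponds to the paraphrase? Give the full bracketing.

[[[pitch chest] [slate plough]] [forest weaver]]

The paraphrase's head is the "weaver" part ("forest weaver"); its modifier is "pitch chest slate plough".
That top-level split, carried through the inner groups, gives [[[pitch chest] [slate plough]] [forest weaver]].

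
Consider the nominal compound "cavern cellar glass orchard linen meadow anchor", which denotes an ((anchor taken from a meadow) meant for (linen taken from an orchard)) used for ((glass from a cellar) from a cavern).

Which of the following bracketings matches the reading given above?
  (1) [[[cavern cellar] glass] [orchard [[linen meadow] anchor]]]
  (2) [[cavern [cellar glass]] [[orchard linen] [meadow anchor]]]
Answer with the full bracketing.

[[cavern [cellar glass]] [[orchard linen] [meadow anchor]]]

The paraphrase's head is the "anchor" part ("orchard linen meadow anchor"); its modifier is "cavern cellar glass".
That top-level split, carried through the inner groups, gives [[cavern [cellar glass]] [[orchard linen] [meadow anchor]]].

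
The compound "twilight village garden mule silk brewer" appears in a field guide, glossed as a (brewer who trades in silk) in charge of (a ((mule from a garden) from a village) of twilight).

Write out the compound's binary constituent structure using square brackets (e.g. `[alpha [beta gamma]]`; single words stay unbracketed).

[[twilight [village [garden mule]]] [silk brewer]]

Overall it is a kind of brewer (specifically "silk brewer"); the modifier is "twilight village garden mule".
"twilight village garden mule" → head "mule" (specifically "village garden mule"), modifier "twilight".
"village garden mule" → head "mule" (specifically "garden mule"), modifier "village".
"garden mule" → head "mule", modifier "garden".
"silk brewer" → head "brewer", modifier "silk".
Putting it together: [[twilight [village [garden mule]]] [silk brewer]].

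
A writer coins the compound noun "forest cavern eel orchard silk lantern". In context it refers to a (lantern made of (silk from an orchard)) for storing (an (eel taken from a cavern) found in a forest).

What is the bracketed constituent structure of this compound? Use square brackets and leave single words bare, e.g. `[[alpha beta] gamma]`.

[[forest [cavern eel]] [[orchard silk] lantern]]

The outermost head in the paraphrase is "lantern" (specifically "orchard silk lantern"), modified by "forest cavern eel".
"forest cavern eel" → head "eel" (specifically "cavern eel"), modifier "forest".
"cavern eel" → head "eel", modifier "cavern".
"orchard silk lantern" → head "lantern", modifier "orchard silk".
"orchard silk" → head "silk", modifier "orchard".
Assembled: [[forest [cavern eel]] [[orchard silk] lantern]].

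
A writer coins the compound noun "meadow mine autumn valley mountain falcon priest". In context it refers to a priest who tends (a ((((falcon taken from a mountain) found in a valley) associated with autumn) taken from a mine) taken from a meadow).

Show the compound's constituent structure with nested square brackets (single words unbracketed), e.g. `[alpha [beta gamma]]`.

[[meadow [mine [autumn [valley [mountain falcon]]]]] priest]

Whole compound: head "priest", modifier "meadow mine autumn valley mountain falcon".
"meadow mine autumn valley mountain falcon" → head "falcon" (specifically "mine autumn valley mountain falcon"), modifier "meadow".
"mine autumn valley mountain falcon" → head "falcon" (specifically "autumn valley mountain falcon"), modifier "mine".
"autumn valley mountain falcon" → head "falcon" (specifically "valley mountain falcon"), modifier "autumn".
"valley mountain falcon" → head "falcon" (specifically "mountain falcon"), modifier "valley".
"mountain falcon" → head "falcon", modifier "mountain".
So the structure is [[meadow [mine [autumn [valley [mountain falcon]]]]] priest].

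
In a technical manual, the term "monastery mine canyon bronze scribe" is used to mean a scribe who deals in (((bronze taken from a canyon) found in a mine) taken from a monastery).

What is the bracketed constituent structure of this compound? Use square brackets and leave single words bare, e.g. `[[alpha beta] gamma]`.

Overall it is a kind of scribe; the modifier is "monastery mine canyon bronze".
Within "monastery mine canyon bronze", the head is "bronze" (specifically "mine canyon bronze") and the modifier is "monastery".
Within "mine canyon bronze", the head is "bronze" (specifically "canyon bronze") and the modifier is "mine".
Within "canyon bronze", the head is "bronze" and the modifier is "canyon".
So the structure is [[monastery [mine [canyon bronze]]] scribe].

[[monastery [mine [canyon bronze]]] scribe]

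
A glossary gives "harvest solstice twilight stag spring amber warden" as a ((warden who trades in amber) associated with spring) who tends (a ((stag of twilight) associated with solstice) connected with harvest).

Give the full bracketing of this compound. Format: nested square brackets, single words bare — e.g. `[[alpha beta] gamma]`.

[[harvest [solstice [twilight stag]]] [spring [amber warden]]]

At the top level: head "warden" (specifically "spring amber warden"); modifier "harvest solstice twilight stag".
Inside "harvest solstice twilight stag": head "stag" (specifically "solstice twilight stag"), modifier "harvest".
Inside "solstice twilight stag": head "stag" (specifically "twilight stag"), modifier "solstice".
Inside "twilight stag": head "stag", modifier "twilight".
Inside "spring amber warden": head "warden" (specifically "amber warden"), modifier "spring".
Inside "amber warden": head "warden", modifier "amber".
So the structure is [[harvest [solstice [twilight stag]]] [spring [amber warden]]].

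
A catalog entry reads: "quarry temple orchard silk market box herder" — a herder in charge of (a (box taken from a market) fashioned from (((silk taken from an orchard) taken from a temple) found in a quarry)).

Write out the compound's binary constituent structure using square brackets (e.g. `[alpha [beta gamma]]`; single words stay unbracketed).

Whole compound: head "herder", modifier "quarry temple orchard silk market box".
Within "quarry temple orchard silk market box", the head is "box" (specifically "market box") and the modifier is "quarry temple orchard silk".
Within "quarry temple orchard silk", the head is "silk" (specifically "temple orchard silk") and the modifier is "quarry".
Within "temple orchard silk", the head is "silk" (specifically "orchard silk") and the modifier is "temple".
Within "orchard silk", the head is "silk" and the modifier is "orchard".
Within "market box", the head is "box" and the modifier is "market".
So the structure is [[[quarry [temple [orchard silk]]] [market box]] herder].

[[[quarry [temple [orchard silk]]] [market box]] herder]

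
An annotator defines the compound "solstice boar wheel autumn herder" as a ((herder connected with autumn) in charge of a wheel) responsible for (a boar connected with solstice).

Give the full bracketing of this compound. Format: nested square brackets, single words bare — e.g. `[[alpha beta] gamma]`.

Whole compound: head "herder" (specifically "wheel autumn herder"), modifier "solstice boar".
Within "solstice boar", the head is "boar" and the modifier is "solstice".
Within "wheel autumn herder", the head is "herder" (specifically "autumn herder") and the modifier is "wheel".
Within "autumn herder", the head is "herder" and the modifier is "autumn".
Putting it together: [[solstice boar] [wheel [autumn herder]]].

[[solstice boar] [wheel [autumn herder]]]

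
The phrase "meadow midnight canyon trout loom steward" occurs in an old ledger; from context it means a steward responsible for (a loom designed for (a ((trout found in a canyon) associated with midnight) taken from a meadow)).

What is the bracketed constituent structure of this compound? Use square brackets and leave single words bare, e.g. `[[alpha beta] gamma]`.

[[[meadow [midnight [canyon trout]]] loom] steward]

Overall it is a kind of steward; the modifier is "meadow midnight canyon trout loom".
Inside "meadow midnight canyon trout loom": head "loom", modifier "meadow midnight canyon trout".
Inside "meadow midnight canyon trout": head "trout" (specifically "midnight canyon trout"), modifier "meadow".
Inside "midnight canyon trout": head "trout" (specifically "canyon trout"), modifier "midnight".
Inside "canyon trout": head "trout", modifier "canyon".
Putting it together: [[[meadow [midnight [canyon trout]]] loom] steward].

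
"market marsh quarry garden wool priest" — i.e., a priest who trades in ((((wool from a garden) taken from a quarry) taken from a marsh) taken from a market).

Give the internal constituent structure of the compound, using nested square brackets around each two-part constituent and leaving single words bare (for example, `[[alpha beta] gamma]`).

The outermost head in the paraphrase is "priest", modified by "market marsh quarry garden wool".
"market marsh quarry garden wool" → head "wool" (specifically "marsh quarry garden wool"), modifier "market".
"marsh quarry garden wool" → head "wool" (specifically "quarry garden wool"), modifier "marsh".
"quarry garden wool" → head "wool" (specifically "garden wool"), modifier "quarry".
"garden wool" → head "wool", modifier "garden".
So the structure is [[market [marsh [quarry [garden wool]]]] priest].

[[market [marsh [quarry [garden wool]]]] priest]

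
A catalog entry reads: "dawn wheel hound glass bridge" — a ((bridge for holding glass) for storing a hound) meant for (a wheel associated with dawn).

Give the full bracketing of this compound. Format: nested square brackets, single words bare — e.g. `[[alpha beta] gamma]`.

Whole compound: head "bridge" (specifically "hound glass bridge"), modifier "dawn wheel".
Within "dawn wheel", the head is "wheel" and the modifier is "dawn".
Within "hound glass bridge", the head is "bridge" (specifically "glass bridge") and the modifier is "hound".
Within "glass bridge", the head is "bridge" and the modifier is "glass".
So the structure is [[dawn wheel] [hound [glass bridge]]].

[[dawn wheel] [hound [glass bridge]]]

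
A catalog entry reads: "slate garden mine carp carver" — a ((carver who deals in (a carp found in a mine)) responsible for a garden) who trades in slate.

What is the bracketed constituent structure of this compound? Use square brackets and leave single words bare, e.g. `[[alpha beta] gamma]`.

[slate [garden [[mine carp] carver]]]

At the top level: head "carver" (specifically "garden mine carp carver"); modifier "slate".
"garden mine carp carver" → head "carver" (specifically "mine carp carver"), modifier "garden".
"mine carp carver" → head "carver", modifier "mine carp".
"mine carp" → head "carp", modifier "mine".
So the structure is [slate [garden [[mine carp] carver]]].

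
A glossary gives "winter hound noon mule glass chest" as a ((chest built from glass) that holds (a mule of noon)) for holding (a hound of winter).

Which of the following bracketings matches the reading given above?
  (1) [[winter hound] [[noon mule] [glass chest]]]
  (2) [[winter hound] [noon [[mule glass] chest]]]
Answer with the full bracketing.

[[winter hound] [[noon mule] [glass chest]]]

The paraphrase's head is the "chest" part ("noon mule glass chest"); its modifier is "winter hound".
That top-level split, carried through the inner groups, gives [[winter hound] [[noon mule] [glass chest]]].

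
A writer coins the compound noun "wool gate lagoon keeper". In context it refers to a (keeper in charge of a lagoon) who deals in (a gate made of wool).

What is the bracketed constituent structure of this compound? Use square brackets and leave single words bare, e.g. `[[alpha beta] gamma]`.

[[wool gate] [lagoon keeper]]

Whole compound: head "keeper" (specifically "lagoon keeper"), modifier "wool gate".
"wool gate" → head "gate", modifier "wool".
"lagoon keeper" → head "keeper", modifier "lagoon".
Assembled: [[wool gate] [lagoon keeper]].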